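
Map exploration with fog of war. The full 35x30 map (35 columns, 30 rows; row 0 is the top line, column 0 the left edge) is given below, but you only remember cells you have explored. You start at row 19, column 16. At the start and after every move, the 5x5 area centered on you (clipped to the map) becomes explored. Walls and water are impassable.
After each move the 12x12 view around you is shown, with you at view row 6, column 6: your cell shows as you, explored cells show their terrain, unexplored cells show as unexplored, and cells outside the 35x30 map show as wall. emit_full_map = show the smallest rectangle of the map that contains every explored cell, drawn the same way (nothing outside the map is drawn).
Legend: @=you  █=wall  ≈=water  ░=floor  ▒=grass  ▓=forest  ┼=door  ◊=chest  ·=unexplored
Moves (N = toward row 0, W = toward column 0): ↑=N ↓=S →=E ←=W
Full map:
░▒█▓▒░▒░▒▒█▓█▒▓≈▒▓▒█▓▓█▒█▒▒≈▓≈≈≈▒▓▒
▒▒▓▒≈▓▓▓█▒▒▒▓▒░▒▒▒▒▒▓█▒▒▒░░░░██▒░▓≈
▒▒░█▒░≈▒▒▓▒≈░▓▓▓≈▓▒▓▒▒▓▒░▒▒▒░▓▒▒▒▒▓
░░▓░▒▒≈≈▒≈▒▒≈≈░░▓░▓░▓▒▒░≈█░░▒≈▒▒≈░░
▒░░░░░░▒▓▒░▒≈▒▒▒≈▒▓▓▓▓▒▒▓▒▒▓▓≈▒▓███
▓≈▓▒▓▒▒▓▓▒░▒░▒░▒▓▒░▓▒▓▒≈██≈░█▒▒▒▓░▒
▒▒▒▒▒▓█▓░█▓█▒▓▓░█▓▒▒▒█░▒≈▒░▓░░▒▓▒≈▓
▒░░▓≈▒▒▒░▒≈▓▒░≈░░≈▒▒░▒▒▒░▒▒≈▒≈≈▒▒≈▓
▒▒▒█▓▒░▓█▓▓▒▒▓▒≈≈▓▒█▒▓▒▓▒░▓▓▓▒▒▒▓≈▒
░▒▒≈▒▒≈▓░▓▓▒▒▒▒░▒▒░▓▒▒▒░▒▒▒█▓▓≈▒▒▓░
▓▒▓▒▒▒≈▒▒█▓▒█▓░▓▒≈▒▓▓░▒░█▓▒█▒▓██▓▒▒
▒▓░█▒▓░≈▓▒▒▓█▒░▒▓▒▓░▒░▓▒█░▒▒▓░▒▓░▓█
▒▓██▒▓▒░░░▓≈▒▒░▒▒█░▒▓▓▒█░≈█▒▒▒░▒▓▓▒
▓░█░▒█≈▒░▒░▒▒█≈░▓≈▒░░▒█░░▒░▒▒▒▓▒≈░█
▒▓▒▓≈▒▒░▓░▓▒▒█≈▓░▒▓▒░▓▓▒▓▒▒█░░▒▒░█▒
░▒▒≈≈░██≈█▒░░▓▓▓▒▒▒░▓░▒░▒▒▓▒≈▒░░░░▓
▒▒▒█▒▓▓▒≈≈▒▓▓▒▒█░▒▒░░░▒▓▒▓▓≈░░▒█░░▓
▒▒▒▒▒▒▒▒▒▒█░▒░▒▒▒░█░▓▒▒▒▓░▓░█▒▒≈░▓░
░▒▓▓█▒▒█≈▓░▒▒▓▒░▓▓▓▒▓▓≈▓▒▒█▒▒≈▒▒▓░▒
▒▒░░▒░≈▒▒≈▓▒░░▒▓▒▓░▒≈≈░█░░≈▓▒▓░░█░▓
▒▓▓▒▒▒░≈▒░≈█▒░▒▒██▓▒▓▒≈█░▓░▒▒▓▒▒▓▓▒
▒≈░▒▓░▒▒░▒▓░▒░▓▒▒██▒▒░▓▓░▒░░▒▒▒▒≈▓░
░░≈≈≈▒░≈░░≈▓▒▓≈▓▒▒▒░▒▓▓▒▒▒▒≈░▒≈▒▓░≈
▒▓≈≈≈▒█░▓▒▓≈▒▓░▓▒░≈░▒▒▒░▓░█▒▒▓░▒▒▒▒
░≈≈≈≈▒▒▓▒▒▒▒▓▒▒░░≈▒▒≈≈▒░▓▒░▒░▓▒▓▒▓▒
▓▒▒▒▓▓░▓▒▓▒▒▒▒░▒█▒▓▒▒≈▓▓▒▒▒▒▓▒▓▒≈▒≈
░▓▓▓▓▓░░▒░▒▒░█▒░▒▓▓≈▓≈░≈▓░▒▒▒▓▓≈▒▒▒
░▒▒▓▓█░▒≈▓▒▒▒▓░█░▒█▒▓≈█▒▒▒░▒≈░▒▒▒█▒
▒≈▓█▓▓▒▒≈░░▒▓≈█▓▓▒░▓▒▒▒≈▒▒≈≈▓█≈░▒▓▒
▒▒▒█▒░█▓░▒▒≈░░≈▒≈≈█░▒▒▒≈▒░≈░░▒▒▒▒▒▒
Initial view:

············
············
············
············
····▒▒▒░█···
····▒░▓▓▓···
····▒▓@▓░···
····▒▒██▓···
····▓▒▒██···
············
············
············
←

············
············
············
············
····░▒▒▒░█··
····▓▒░▓▓▓··
····░▒@▒▓░··
····░▒▒██▓··
····░▓▒▒██··
············
············
············

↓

············
············
············
····░▒▒▒░█··
····▓▒░▓▓▓··
····░▒▓▒▓░··
····░▒@██▓··
····░▓▒▒██··
····▓≈▓▒▒···
············
············
············

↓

············
············
····░▒▒▒░█··
····▓▒░▓▓▓··
····░▒▓▒▓░··
····░▒▒██▓··
····░▓@▒██··
····▓≈▓▒▒···
····▓░▓▒░···
············
············
············

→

············
············
···░▒▒▒░█···
···▓▒░▓▓▓···
···░▒▓▒▓░···
···░▒▒██▓···
···░▓▒@██···
···▓≈▓▒▒▒···
···▓░▓▒░≈···
············
············
············

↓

············
···░▒▒▒░█···
···▓▒░▓▓▓···
···░▒▓▒▓░···
···░▒▒██▓···
···░▓▒▒██···
···▓≈▓@▒▒···
···▓░▓▒░≈···
····▒░░≈▒···
············
············
············

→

············
··░▒▒▒░█····
··▓▒░▓▓▓····
··░▒▓▒▓░····
··░▒▒██▓▒···
··░▓▒▒██▒···
··▓≈▓▒@▒░···
··▓░▓▒░≈░···
···▒░░≈▒▒···
············
············
············

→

············
·░▒▒▒░█·····
·▓▒░▓▓▓·····
·░▒▓▒▓░·····
·░▒▒██▓▒▓···
·░▓▒▒██▒▒···
·▓≈▓▒▒@░▒···
·▓░▓▒░≈░▒···
··▒░░≈▒▒≈···
············
············
············

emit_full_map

░▒▒▒░█··
▓▒░▓▓▓··
░▒▓▒▓░··
░▒▒██▓▒▓
░▓▒▒██▒▒
▓≈▓▒▒@░▒
▓░▓▒░≈░▒
·▒░░≈▒▒≈

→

············
░▒▒▒░█······
▓▒░▓▓▓······
░▒▓▒▓░······
░▒▒██▓▒▓▒···
░▓▒▒██▒▒░···
▓≈▓▒▒▒@▒▓···
▓░▓▒░≈░▒▒···
·▒░░≈▒▒≈≈···
············
············
············

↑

············
············
░▒▒▒░█······
▓▒░▓▓▓······
░▒▓▒▓░▒≈≈···
░▒▒██▓▒▓▒···
░▓▒▒██@▒░···
▓≈▓▒▒▒░▒▓···
▓░▓▒░≈░▒▒···
·▒░░≈▒▒≈≈···
············
············

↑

············
············
············
░▒▒▒░█······
▓▒░▓▓▓▒▓▓···
░▒▓▒▓░▒≈≈···
░▒▒██▓@▓▒···
░▓▒▒██▒▒░···
▓≈▓▒▒▒░▒▓···
▓░▓▒░≈░▒▒···
·▒░░≈▒▒≈≈···
············

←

············
············
············
·░▒▒▒░█·····
·▓▒░▓▓▓▒▓▓··
·░▒▓▒▓░▒≈≈··
·░▒▒██@▒▓▒··
·░▓▒▒██▒▒░··
·▓≈▓▒▒▒░▒▓··
·▓░▓▒░≈░▒▒··
··▒░░≈▒▒≈≈··
············

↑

············
············
············
············
·░▒▒▒░█░▓···
·▓▒░▓▓▓▒▓▓··
·░▒▓▒▓@▒≈≈··
·░▒▒██▓▒▓▒··
·░▓▒▒██▒▒░··
·▓≈▓▒▒▒░▒▓··
·▓░▓▒░≈░▒▒··
··▒░░≈▒▒≈≈··

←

············
············
············
············
··░▒▒▒░█░▓··
··▓▒░▓▓▓▒▓▓·
··░▒▓▒@░▒≈≈·
··░▒▒██▓▒▓▒·
··░▓▒▒██▒▒░·
··▓≈▓▒▒▒░▒▓·
··▓░▓▒░≈░▒▒·
···▒░░≈▒▒≈≈·

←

············
············
············
············
···░▒▒▒░█░▓·
···▓▒░▓▓▓▒▓▓
···░▒▓@▓░▒≈≈
···░▒▒██▓▒▓▒
···░▓▒▒██▒▒░
···▓≈▓▒▒▒░▒▓
···▓░▓▒░≈░▒▒
····▒░░≈▒▒≈≈

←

············
············
············
············
····░▒▒▒░█░▓
····▓▒░▓▓▓▒▓
····░▒@▒▓░▒≈
····░▒▒██▓▒▓
····░▓▒▒██▒▒
····▓≈▓▒▒▒░▒
····▓░▓▒░≈░▒
·····▒░░≈▒▒≈

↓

············
············
············
····░▒▒▒░█░▓
····▓▒░▓▓▓▒▓
····░▒▓▒▓░▒≈
····░▒@██▓▒▓
····░▓▒▒██▒▒
····▓≈▓▒▒▒░▒
····▓░▓▒░≈░▒
·····▒░░≈▒▒≈
············

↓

············
············
····░▒▒▒░█░▓
····▓▒░▓▓▓▒▓
····░▒▓▒▓░▒≈
····░▒▒██▓▒▓
····░▓@▒██▒▒
····▓≈▓▒▒▒░▒
····▓░▓▒░≈░▒
·····▒░░≈▒▒≈
············
············

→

············
············
···░▒▒▒░█░▓·
···▓▒░▓▓▓▒▓▓
···░▒▓▒▓░▒≈≈
···░▒▒██▓▒▓▒
···░▓▒@██▒▒░
···▓≈▓▒▒▒░▒▓
···▓░▓▒░≈░▒▒
····▒░░≈▒▒≈≈
············
············

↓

············
···░▒▒▒░█░▓·
···▓▒░▓▓▓▒▓▓
···░▒▓▒▓░▒≈≈
···░▒▒██▓▒▓▒
···░▓▒▒██▒▒░
···▓≈▓@▒▒░▒▓
···▓░▓▒░≈░▒▒
····▒░░≈▒▒≈≈
············
············
············

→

············
··░▒▒▒░█░▓··
··▓▒░▓▓▓▒▓▓·
··░▒▓▒▓░▒≈≈·
··░▒▒██▓▒▓▒·
··░▓▒▒██▒▒░·
··▓≈▓▒@▒░▒▓·
··▓░▓▒░≈░▒▒·
···▒░░≈▒▒≈≈·
············
············
············

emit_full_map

░▒▒▒░█░▓·
▓▒░▓▓▓▒▓▓
░▒▓▒▓░▒≈≈
░▒▒██▓▒▓▒
░▓▒▒██▒▒░
▓≈▓▒@▒░▒▓
▓░▓▒░≈░▒▒
·▒░░≈▒▒≈≈

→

············
·░▒▒▒░█░▓···
·▓▒░▓▓▓▒▓▓··
·░▒▓▒▓░▒≈≈··
·░▒▒██▓▒▓▒··
·░▓▒▒██▒▒░··
·▓≈▓▒▒@░▒▓··
·▓░▓▒░≈░▒▒··
··▒░░≈▒▒≈≈··
············
············
············

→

············
░▒▒▒░█░▓····
▓▒░▓▓▓▒▓▓···
░▒▓▒▓░▒≈≈···
░▒▒██▓▒▓▒···
░▓▒▒██▒▒░···
▓≈▓▒▒▒@▒▓···
▓░▓▒░≈░▒▒···
·▒░░≈▒▒≈≈···
············
············
············

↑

············
············
░▒▒▒░█░▓····
▓▒░▓▓▓▒▓▓···
░▒▓▒▓░▒≈≈···
░▒▒██▓▒▓▒···
░▓▒▒██@▒░···
▓≈▓▒▒▒░▒▓···
▓░▓▒░≈░▒▒···
·▒░░≈▒▒≈≈···
············
············

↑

············
············
············
░▒▒▒░█░▓····
▓▒░▓▓▓▒▓▓···
░▒▓▒▓░▒≈≈···
░▒▒██▓@▓▒···
░▓▒▒██▒▒░···
▓≈▓▒▒▒░▒▓···
▓░▓▒░≈░▒▒···
·▒░░≈▒▒≈≈···
············

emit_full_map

░▒▒▒░█░▓·
▓▒░▓▓▓▒▓▓
░▒▓▒▓░▒≈≈
░▒▒██▓@▓▒
░▓▒▒██▒▒░
▓≈▓▒▒▒░▒▓
▓░▓▒░≈░▒▒
·▒░░≈▒▒≈≈


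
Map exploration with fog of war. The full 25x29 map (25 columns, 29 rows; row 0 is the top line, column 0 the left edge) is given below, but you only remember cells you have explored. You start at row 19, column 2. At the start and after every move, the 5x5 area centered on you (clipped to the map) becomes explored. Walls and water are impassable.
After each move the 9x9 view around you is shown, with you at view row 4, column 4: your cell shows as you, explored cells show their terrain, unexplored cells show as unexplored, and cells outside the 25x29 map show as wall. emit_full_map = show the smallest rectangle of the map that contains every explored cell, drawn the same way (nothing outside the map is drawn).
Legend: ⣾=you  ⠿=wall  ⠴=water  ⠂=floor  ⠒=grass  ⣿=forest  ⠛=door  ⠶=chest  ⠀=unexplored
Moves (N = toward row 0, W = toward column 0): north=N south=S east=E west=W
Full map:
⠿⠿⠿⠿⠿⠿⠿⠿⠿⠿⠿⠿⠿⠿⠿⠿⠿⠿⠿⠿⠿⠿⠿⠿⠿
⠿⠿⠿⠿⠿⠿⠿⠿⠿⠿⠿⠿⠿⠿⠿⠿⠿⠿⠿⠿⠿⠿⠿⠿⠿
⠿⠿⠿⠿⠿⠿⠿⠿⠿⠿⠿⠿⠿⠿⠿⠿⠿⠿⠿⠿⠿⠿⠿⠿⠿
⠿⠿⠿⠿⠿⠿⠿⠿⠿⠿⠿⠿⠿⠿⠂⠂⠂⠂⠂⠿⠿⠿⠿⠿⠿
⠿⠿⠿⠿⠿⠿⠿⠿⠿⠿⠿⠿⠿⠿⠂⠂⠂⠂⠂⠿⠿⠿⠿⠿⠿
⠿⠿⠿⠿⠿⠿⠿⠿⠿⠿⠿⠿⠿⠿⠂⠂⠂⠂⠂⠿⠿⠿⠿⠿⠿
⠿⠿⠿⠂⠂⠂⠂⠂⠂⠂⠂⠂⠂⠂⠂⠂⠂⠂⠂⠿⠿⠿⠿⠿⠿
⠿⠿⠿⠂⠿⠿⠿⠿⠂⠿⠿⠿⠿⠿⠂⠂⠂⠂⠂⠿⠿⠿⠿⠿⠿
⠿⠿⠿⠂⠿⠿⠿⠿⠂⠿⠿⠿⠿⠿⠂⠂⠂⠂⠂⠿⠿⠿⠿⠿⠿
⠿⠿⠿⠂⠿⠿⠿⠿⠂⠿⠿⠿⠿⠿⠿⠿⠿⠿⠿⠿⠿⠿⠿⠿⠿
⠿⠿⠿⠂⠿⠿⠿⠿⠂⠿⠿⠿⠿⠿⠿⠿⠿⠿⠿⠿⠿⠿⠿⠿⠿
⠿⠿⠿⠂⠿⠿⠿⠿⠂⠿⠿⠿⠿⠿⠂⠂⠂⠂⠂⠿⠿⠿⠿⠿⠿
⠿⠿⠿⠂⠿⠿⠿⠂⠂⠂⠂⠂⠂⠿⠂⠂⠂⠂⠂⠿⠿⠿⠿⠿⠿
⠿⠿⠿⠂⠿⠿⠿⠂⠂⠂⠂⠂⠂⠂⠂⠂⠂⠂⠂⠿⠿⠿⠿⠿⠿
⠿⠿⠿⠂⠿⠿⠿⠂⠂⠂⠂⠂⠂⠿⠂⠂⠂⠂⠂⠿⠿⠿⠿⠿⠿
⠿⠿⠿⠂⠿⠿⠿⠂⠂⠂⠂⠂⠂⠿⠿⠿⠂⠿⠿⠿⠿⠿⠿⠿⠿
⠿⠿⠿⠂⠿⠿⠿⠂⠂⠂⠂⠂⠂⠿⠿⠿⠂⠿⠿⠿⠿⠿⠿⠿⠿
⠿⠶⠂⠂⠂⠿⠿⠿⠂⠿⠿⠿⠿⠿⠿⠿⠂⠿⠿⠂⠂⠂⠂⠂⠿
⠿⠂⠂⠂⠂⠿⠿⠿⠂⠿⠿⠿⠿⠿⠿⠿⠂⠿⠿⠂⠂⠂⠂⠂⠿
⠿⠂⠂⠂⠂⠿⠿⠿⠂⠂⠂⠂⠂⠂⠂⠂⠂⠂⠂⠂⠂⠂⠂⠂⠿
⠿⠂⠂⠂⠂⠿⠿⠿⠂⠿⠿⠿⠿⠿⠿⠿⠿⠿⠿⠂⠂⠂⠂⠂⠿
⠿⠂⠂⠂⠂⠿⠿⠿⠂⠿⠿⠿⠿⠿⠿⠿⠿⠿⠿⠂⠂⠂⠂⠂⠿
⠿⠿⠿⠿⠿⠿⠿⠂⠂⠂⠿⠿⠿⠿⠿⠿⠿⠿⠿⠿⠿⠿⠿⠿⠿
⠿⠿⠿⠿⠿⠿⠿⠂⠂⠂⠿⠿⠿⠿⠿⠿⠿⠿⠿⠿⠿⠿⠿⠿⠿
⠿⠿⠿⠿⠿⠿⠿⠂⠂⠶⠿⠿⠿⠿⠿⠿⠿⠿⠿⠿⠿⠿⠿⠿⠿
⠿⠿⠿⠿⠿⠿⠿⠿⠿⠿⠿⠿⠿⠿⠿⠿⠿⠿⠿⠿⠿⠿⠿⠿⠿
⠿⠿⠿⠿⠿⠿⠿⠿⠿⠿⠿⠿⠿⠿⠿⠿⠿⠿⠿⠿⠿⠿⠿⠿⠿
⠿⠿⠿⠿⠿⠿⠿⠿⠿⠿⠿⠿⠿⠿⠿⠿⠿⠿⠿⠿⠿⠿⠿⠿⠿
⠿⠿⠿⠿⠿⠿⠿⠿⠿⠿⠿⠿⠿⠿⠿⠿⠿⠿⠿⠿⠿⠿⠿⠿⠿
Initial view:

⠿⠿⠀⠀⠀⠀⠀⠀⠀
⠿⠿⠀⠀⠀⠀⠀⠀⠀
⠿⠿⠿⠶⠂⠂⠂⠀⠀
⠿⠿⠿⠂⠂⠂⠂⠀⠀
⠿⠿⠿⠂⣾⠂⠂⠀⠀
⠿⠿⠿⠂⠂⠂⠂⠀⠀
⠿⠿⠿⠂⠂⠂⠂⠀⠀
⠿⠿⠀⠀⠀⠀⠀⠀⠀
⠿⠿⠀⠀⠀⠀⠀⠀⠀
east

⠿⠀⠀⠀⠀⠀⠀⠀⠀
⠿⠀⠀⠀⠀⠀⠀⠀⠀
⠿⠿⠶⠂⠂⠂⠿⠀⠀
⠿⠿⠂⠂⠂⠂⠿⠀⠀
⠿⠿⠂⠂⣾⠂⠿⠀⠀
⠿⠿⠂⠂⠂⠂⠿⠀⠀
⠿⠿⠂⠂⠂⠂⠿⠀⠀
⠿⠀⠀⠀⠀⠀⠀⠀⠀
⠿⠀⠀⠀⠀⠀⠀⠀⠀

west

⠿⠿⠀⠀⠀⠀⠀⠀⠀
⠿⠿⠀⠀⠀⠀⠀⠀⠀
⠿⠿⠿⠶⠂⠂⠂⠿⠀
⠿⠿⠿⠂⠂⠂⠂⠿⠀
⠿⠿⠿⠂⣾⠂⠂⠿⠀
⠿⠿⠿⠂⠂⠂⠂⠿⠀
⠿⠿⠿⠂⠂⠂⠂⠿⠀
⠿⠿⠀⠀⠀⠀⠀⠀⠀
⠿⠿⠀⠀⠀⠀⠀⠀⠀

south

⠿⠿⠀⠀⠀⠀⠀⠀⠀
⠿⠿⠿⠶⠂⠂⠂⠿⠀
⠿⠿⠿⠂⠂⠂⠂⠿⠀
⠿⠿⠿⠂⠂⠂⠂⠿⠀
⠿⠿⠿⠂⣾⠂⠂⠿⠀
⠿⠿⠿⠂⠂⠂⠂⠿⠀
⠿⠿⠿⠿⠿⠿⠿⠀⠀
⠿⠿⠀⠀⠀⠀⠀⠀⠀
⠿⠿⠀⠀⠀⠀⠀⠀⠀

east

⠿⠀⠀⠀⠀⠀⠀⠀⠀
⠿⠿⠶⠂⠂⠂⠿⠀⠀
⠿⠿⠂⠂⠂⠂⠿⠀⠀
⠿⠿⠂⠂⠂⠂⠿⠀⠀
⠿⠿⠂⠂⣾⠂⠿⠀⠀
⠿⠿⠂⠂⠂⠂⠿⠀⠀
⠿⠿⠿⠿⠿⠿⠿⠀⠀
⠿⠀⠀⠀⠀⠀⠀⠀⠀
⠿⠀⠀⠀⠀⠀⠀⠀⠀

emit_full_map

⠿⠶⠂⠂⠂⠿
⠿⠂⠂⠂⠂⠿
⠿⠂⠂⠂⠂⠿
⠿⠂⠂⣾⠂⠿
⠿⠂⠂⠂⠂⠿
⠿⠿⠿⠿⠿⠿

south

⠿⠿⠶⠂⠂⠂⠿⠀⠀
⠿⠿⠂⠂⠂⠂⠿⠀⠀
⠿⠿⠂⠂⠂⠂⠿⠀⠀
⠿⠿⠂⠂⠂⠂⠿⠀⠀
⠿⠿⠂⠂⣾⠂⠿⠀⠀
⠿⠿⠿⠿⠿⠿⠿⠀⠀
⠿⠀⠿⠿⠿⠿⠿⠀⠀
⠿⠀⠀⠀⠀⠀⠀⠀⠀
⠿⠀⠀⠀⠀⠀⠀⠀⠀

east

⠿⠶⠂⠂⠂⠿⠀⠀⠀
⠿⠂⠂⠂⠂⠿⠀⠀⠀
⠿⠂⠂⠂⠂⠿⠿⠀⠀
⠿⠂⠂⠂⠂⠿⠿⠀⠀
⠿⠂⠂⠂⣾⠿⠿⠀⠀
⠿⠿⠿⠿⠿⠿⠿⠀⠀
⠀⠿⠿⠿⠿⠿⠿⠀⠀
⠀⠀⠀⠀⠀⠀⠀⠀⠀
⠀⠀⠀⠀⠀⠀⠀⠀⠀

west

⠿⠿⠶⠂⠂⠂⠿⠀⠀
⠿⠿⠂⠂⠂⠂⠿⠀⠀
⠿⠿⠂⠂⠂⠂⠿⠿⠀
⠿⠿⠂⠂⠂⠂⠿⠿⠀
⠿⠿⠂⠂⣾⠂⠿⠿⠀
⠿⠿⠿⠿⠿⠿⠿⠿⠀
⠿⠀⠿⠿⠿⠿⠿⠿⠀
⠿⠀⠀⠀⠀⠀⠀⠀⠀
⠿⠀⠀⠀⠀⠀⠀⠀⠀

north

⠿⠀⠀⠀⠀⠀⠀⠀⠀
⠿⠿⠶⠂⠂⠂⠿⠀⠀
⠿⠿⠂⠂⠂⠂⠿⠀⠀
⠿⠿⠂⠂⠂⠂⠿⠿⠀
⠿⠿⠂⠂⣾⠂⠿⠿⠀
⠿⠿⠂⠂⠂⠂⠿⠿⠀
⠿⠿⠿⠿⠿⠿⠿⠿⠀
⠿⠀⠿⠿⠿⠿⠿⠿⠀
⠿⠀⠀⠀⠀⠀⠀⠀⠀

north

⠿⠀⠀⠀⠀⠀⠀⠀⠀
⠿⠀⠀⠀⠀⠀⠀⠀⠀
⠿⠿⠶⠂⠂⠂⠿⠀⠀
⠿⠿⠂⠂⠂⠂⠿⠀⠀
⠿⠿⠂⠂⣾⠂⠿⠿⠀
⠿⠿⠂⠂⠂⠂⠿⠿⠀
⠿⠿⠂⠂⠂⠂⠿⠿⠀
⠿⠿⠿⠿⠿⠿⠿⠿⠀
⠿⠀⠿⠿⠿⠿⠿⠿⠀

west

⠿⠿⠀⠀⠀⠀⠀⠀⠀
⠿⠿⠀⠀⠀⠀⠀⠀⠀
⠿⠿⠿⠶⠂⠂⠂⠿⠀
⠿⠿⠿⠂⠂⠂⠂⠿⠀
⠿⠿⠿⠂⣾⠂⠂⠿⠿
⠿⠿⠿⠂⠂⠂⠂⠿⠿
⠿⠿⠿⠂⠂⠂⠂⠿⠿
⠿⠿⠿⠿⠿⠿⠿⠿⠿
⠿⠿⠀⠿⠿⠿⠿⠿⠿

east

⠿⠀⠀⠀⠀⠀⠀⠀⠀
⠿⠀⠀⠀⠀⠀⠀⠀⠀
⠿⠿⠶⠂⠂⠂⠿⠀⠀
⠿⠿⠂⠂⠂⠂⠿⠀⠀
⠿⠿⠂⠂⣾⠂⠿⠿⠀
⠿⠿⠂⠂⠂⠂⠿⠿⠀
⠿⠿⠂⠂⠂⠂⠿⠿⠀
⠿⠿⠿⠿⠿⠿⠿⠿⠀
⠿⠀⠿⠿⠿⠿⠿⠿⠀

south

⠿⠀⠀⠀⠀⠀⠀⠀⠀
⠿⠿⠶⠂⠂⠂⠿⠀⠀
⠿⠿⠂⠂⠂⠂⠿⠀⠀
⠿⠿⠂⠂⠂⠂⠿⠿⠀
⠿⠿⠂⠂⣾⠂⠿⠿⠀
⠿⠿⠂⠂⠂⠂⠿⠿⠀
⠿⠿⠿⠿⠿⠿⠿⠿⠀
⠿⠀⠿⠿⠿⠿⠿⠿⠀
⠿⠀⠀⠀⠀⠀⠀⠀⠀

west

⠿⠿⠀⠀⠀⠀⠀⠀⠀
⠿⠿⠿⠶⠂⠂⠂⠿⠀
⠿⠿⠿⠂⠂⠂⠂⠿⠀
⠿⠿⠿⠂⠂⠂⠂⠿⠿
⠿⠿⠿⠂⣾⠂⠂⠿⠿
⠿⠿⠿⠂⠂⠂⠂⠿⠿
⠿⠿⠿⠿⠿⠿⠿⠿⠿
⠿⠿⠀⠿⠿⠿⠿⠿⠿
⠿⠿⠀⠀⠀⠀⠀⠀⠀

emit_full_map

⠿⠶⠂⠂⠂⠿⠀
⠿⠂⠂⠂⠂⠿⠀
⠿⠂⠂⠂⠂⠿⠿
⠿⠂⣾⠂⠂⠿⠿
⠿⠂⠂⠂⠂⠿⠿
⠿⠿⠿⠿⠿⠿⠿
⠀⠿⠿⠿⠿⠿⠿

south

⠿⠿⠿⠶⠂⠂⠂⠿⠀
⠿⠿⠿⠂⠂⠂⠂⠿⠀
⠿⠿⠿⠂⠂⠂⠂⠿⠿
⠿⠿⠿⠂⠂⠂⠂⠿⠿
⠿⠿⠿⠂⣾⠂⠂⠿⠿
⠿⠿⠿⠿⠿⠿⠿⠿⠿
⠿⠿⠿⠿⠿⠿⠿⠿⠿
⠿⠿⠀⠀⠀⠀⠀⠀⠀
⠿⠿⠀⠀⠀⠀⠀⠀⠀

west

⠿⠿⠿⠿⠶⠂⠂⠂⠿
⠿⠿⠿⠿⠂⠂⠂⠂⠿
⠿⠿⠿⠿⠂⠂⠂⠂⠿
⠿⠿⠿⠿⠂⠂⠂⠂⠿
⠿⠿⠿⠿⣾⠂⠂⠂⠿
⠿⠿⠿⠿⠿⠿⠿⠿⠿
⠿⠿⠿⠿⠿⠿⠿⠿⠿
⠿⠿⠿⠀⠀⠀⠀⠀⠀
⠿⠿⠿⠀⠀⠀⠀⠀⠀

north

⠿⠿⠿⠀⠀⠀⠀⠀⠀
⠿⠿⠿⠿⠶⠂⠂⠂⠿
⠿⠿⠿⠿⠂⠂⠂⠂⠿
⠿⠿⠿⠿⠂⠂⠂⠂⠿
⠿⠿⠿⠿⣾⠂⠂⠂⠿
⠿⠿⠿⠿⠂⠂⠂⠂⠿
⠿⠿⠿⠿⠿⠿⠿⠿⠿
⠿⠿⠿⠿⠿⠿⠿⠿⠿
⠿⠿⠿⠀⠀⠀⠀⠀⠀

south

⠿⠿⠿⠿⠶⠂⠂⠂⠿
⠿⠿⠿⠿⠂⠂⠂⠂⠿
⠿⠿⠿⠿⠂⠂⠂⠂⠿
⠿⠿⠿⠿⠂⠂⠂⠂⠿
⠿⠿⠿⠿⣾⠂⠂⠂⠿
⠿⠿⠿⠿⠿⠿⠿⠿⠿
⠿⠿⠿⠿⠿⠿⠿⠿⠿
⠿⠿⠿⠀⠀⠀⠀⠀⠀
⠿⠿⠿⠀⠀⠀⠀⠀⠀

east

⠿⠿⠿⠶⠂⠂⠂⠿⠀
⠿⠿⠿⠂⠂⠂⠂⠿⠀
⠿⠿⠿⠂⠂⠂⠂⠿⠿
⠿⠿⠿⠂⠂⠂⠂⠿⠿
⠿⠿⠿⠂⣾⠂⠂⠿⠿
⠿⠿⠿⠿⠿⠿⠿⠿⠿
⠿⠿⠿⠿⠿⠿⠿⠿⠿
⠿⠿⠀⠀⠀⠀⠀⠀⠀
⠿⠿⠀⠀⠀⠀⠀⠀⠀

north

⠿⠿⠀⠀⠀⠀⠀⠀⠀
⠿⠿⠿⠶⠂⠂⠂⠿⠀
⠿⠿⠿⠂⠂⠂⠂⠿⠀
⠿⠿⠿⠂⠂⠂⠂⠿⠿
⠿⠿⠿⠂⣾⠂⠂⠿⠿
⠿⠿⠿⠂⠂⠂⠂⠿⠿
⠿⠿⠿⠿⠿⠿⠿⠿⠿
⠿⠿⠿⠿⠿⠿⠿⠿⠿
⠿⠿⠀⠀⠀⠀⠀⠀⠀

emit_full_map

⠿⠶⠂⠂⠂⠿⠀
⠿⠂⠂⠂⠂⠿⠀
⠿⠂⠂⠂⠂⠿⠿
⠿⠂⣾⠂⠂⠿⠿
⠿⠂⠂⠂⠂⠿⠿
⠿⠿⠿⠿⠿⠿⠿
⠿⠿⠿⠿⠿⠿⠿

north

⠿⠿⠀⠀⠀⠀⠀⠀⠀
⠿⠿⠀⠀⠀⠀⠀⠀⠀
⠿⠿⠿⠶⠂⠂⠂⠿⠀
⠿⠿⠿⠂⠂⠂⠂⠿⠀
⠿⠿⠿⠂⣾⠂⠂⠿⠿
⠿⠿⠿⠂⠂⠂⠂⠿⠿
⠿⠿⠿⠂⠂⠂⠂⠿⠿
⠿⠿⠿⠿⠿⠿⠿⠿⠿
⠿⠿⠿⠿⠿⠿⠿⠿⠿

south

⠿⠿⠀⠀⠀⠀⠀⠀⠀
⠿⠿⠿⠶⠂⠂⠂⠿⠀
⠿⠿⠿⠂⠂⠂⠂⠿⠀
⠿⠿⠿⠂⠂⠂⠂⠿⠿
⠿⠿⠿⠂⣾⠂⠂⠿⠿
⠿⠿⠿⠂⠂⠂⠂⠿⠿
⠿⠿⠿⠿⠿⠿⠿⠿⠿
⠿⠿⠿⠿⠿⠿⠿⠿⠿
⠿⠿⠀⠀⠀⠀⠀⠀⠀


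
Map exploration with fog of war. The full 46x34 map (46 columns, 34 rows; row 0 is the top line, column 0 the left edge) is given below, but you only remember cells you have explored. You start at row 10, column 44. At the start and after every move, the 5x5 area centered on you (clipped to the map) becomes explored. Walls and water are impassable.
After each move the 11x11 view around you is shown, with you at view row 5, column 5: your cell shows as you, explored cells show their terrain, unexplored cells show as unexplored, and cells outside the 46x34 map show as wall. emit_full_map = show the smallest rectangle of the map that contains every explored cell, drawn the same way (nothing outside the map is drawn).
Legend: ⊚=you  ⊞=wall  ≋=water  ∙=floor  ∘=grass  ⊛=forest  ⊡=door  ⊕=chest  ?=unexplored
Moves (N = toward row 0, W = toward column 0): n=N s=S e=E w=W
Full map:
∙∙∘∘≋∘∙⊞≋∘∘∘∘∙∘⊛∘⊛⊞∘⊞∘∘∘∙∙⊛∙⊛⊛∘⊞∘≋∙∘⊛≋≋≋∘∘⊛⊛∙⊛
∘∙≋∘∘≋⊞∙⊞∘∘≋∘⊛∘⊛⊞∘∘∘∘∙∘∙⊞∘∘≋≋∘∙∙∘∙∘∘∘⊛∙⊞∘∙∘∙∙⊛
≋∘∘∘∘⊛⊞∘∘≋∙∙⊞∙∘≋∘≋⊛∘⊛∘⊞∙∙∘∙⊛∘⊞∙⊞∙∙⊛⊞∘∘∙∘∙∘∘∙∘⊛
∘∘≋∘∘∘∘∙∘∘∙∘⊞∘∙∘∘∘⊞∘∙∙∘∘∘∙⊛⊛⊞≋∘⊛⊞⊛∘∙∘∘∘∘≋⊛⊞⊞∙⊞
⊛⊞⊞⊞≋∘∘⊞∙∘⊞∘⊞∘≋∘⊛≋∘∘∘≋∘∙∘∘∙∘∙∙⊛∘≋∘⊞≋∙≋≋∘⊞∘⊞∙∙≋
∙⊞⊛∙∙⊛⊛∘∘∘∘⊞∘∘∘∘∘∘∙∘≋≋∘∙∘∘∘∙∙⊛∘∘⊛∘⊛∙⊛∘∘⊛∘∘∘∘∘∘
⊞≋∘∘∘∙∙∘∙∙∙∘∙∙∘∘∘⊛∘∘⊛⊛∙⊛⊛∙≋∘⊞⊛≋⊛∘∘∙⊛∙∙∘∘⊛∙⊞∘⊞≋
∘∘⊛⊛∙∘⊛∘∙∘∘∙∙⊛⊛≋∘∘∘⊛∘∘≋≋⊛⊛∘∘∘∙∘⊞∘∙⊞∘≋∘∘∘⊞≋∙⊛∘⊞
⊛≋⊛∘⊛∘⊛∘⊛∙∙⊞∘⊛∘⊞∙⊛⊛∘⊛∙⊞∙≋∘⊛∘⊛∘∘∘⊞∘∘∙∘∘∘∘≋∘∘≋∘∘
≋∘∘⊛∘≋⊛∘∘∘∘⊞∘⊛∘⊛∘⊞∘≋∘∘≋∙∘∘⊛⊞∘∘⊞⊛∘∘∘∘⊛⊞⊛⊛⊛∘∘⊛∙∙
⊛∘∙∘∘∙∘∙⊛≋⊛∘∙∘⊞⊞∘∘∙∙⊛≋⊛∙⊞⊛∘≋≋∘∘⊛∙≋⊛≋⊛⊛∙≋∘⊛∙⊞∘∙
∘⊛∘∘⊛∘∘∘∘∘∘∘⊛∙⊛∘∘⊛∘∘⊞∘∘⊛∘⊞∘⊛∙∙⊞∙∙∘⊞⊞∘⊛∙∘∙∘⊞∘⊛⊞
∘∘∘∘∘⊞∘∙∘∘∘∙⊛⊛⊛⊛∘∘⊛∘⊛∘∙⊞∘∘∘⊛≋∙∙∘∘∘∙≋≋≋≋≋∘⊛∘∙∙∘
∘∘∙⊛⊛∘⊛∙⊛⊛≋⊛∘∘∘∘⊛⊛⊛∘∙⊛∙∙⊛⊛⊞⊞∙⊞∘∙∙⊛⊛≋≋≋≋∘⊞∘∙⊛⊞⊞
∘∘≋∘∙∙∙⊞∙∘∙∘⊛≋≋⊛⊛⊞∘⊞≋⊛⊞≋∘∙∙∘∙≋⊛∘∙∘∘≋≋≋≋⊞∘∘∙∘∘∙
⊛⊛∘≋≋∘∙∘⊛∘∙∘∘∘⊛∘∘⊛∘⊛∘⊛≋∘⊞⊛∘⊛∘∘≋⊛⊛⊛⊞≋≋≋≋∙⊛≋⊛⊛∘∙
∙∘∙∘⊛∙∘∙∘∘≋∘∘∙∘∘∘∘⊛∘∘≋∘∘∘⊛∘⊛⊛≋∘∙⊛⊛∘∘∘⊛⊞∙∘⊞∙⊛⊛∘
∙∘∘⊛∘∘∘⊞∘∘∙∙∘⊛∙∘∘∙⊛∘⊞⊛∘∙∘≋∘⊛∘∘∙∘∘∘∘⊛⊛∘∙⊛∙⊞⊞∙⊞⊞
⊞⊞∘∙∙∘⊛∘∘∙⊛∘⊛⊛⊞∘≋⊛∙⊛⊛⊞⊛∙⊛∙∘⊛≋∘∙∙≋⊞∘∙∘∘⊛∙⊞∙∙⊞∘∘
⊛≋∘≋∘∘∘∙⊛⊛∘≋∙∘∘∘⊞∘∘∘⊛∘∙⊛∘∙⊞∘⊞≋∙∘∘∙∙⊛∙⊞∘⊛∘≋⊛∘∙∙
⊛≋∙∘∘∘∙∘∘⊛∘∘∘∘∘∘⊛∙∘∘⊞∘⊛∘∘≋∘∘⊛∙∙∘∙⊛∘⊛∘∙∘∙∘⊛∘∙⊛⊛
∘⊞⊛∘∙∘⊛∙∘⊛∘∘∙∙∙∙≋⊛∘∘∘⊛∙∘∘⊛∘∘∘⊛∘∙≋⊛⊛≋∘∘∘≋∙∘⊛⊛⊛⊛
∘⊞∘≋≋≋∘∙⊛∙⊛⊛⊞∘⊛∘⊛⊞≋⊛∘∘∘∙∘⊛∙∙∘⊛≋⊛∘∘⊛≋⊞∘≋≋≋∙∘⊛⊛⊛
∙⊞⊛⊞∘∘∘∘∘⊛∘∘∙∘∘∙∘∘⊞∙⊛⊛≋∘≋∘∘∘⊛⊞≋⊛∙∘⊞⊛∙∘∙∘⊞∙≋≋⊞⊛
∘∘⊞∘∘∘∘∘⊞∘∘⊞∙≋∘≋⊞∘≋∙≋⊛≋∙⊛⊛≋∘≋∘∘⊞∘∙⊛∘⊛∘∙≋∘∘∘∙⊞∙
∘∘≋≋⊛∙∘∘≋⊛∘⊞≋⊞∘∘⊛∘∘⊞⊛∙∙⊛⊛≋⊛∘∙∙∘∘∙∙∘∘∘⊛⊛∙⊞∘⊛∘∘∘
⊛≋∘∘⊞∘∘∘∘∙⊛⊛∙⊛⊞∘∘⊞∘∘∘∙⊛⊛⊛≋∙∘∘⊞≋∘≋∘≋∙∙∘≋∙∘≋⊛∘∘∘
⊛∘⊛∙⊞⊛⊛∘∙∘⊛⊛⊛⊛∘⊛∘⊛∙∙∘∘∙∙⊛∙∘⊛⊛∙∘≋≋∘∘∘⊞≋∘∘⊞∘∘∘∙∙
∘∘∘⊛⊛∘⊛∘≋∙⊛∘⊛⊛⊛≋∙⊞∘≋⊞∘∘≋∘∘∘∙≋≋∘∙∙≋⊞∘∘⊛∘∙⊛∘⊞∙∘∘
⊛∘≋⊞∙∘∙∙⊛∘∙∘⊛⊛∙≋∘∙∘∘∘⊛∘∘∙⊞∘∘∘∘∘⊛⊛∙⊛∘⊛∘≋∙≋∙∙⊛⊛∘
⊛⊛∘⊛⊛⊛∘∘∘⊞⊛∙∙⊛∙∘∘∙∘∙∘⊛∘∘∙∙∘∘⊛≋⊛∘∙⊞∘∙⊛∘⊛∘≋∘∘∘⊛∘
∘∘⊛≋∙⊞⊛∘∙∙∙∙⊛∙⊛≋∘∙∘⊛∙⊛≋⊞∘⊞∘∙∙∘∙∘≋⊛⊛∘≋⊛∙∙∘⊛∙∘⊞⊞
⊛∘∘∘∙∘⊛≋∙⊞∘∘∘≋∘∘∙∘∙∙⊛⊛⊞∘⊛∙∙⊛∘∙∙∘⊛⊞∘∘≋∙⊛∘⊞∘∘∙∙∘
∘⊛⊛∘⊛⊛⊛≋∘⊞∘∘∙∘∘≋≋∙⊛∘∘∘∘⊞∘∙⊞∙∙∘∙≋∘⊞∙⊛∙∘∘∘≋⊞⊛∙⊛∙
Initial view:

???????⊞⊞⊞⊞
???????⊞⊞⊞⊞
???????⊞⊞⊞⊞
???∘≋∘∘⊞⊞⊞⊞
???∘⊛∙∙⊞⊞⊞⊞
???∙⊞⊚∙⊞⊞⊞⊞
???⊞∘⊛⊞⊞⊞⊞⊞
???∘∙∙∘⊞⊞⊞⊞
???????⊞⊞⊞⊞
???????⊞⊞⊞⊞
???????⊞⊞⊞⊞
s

???????⊞⊞⊞⊞
???????⊞⊞⊞⊞
???∘≋∘∘⊞⊞⊞⊞
???∘⊛∙∙⊞⊞⊞⊞
???∙⊞∘∙⊞⊞⊞⊞
???⊞∘⊚⊞⊞⊞⊞⊞
???∘∙∙∘⊞⊞⊞⊞
???∙⊛⊞⊞⊞⊞⊞⊞
???????⊞⊞⊞⊞
???????⊞⊞⊞⊞
???????⊞⊞⊞⊞

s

???????⊞⊞⊞⊞
???∘≋∘∘⊞⊞⊞⊞
???∘⊛∙∙⊞⊞⊞⊞
???∙⊞∘∙⊞⊞⊞⊞
???⊞∘⊛⊞⊞⊞⊞⊞
???∘∙⊚∘⊞⊞⊞⊞
???∙⊛⊞⊞⊞⊞⊞⊞
???∙∘∘∙⊞⊞⊞⊞
???????⊞⊞⊞⊞
???????⊞⊞⊞⊞
???????⊞⊞⊞⊞

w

????????⊞⊞⊞
????∘≋∘∘⊞⊞⊞
????∘⊛∙∙⊞⊞⊞
???⊛∙⊞∘∙⊞⊞⊞
???∘⊞∘⊛⊞⊞⊞⊞
???⊛∘⊚∙∘⊞⊞⊞
???∘∙⊛⊞⊞⊞⊞⊞
???∘∙∘∘∙⊞⊞⊞
????????⊞⊞⊞
????????⊞⊞⊞
????????⊞⊞⊞

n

????????⊞⊞⊞
????????⊞⊞⊞
????∘≋∘∘⊞⊞⊞
???∘∘⊛∙∙⊞⊞⊞
???⊛∙⊞∘∙⊞⊞⊞
???∘⊞⊚⊛⊞⊞⊞⊞
???⊛∘∙∙∘⊞⊞⊞
???∘∙⊛⊞⊞⊞⊞⊞
???∘∙∘∘∙⊞⊞⊞
????????⊞⊞⊞
????????⊞⊞⊞

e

???????⊞⊞⊞⊞
???????⊞⊞⊞⊞
???∘≋∘∘⊞⊞⊞⊞
??∘∘⊛∙∙⊞⊞⊞⊞
??⊛∙⊞∘∙⊞⊞⊞⊞
??∘⊞∘⊚⊞⊞⊞⊞⊞
??⊛∘∙∙∘⊞⊞⊞⊞
??∘∙⊛⊞⊞⊞⊞⊞⊞
??∘∙∘∘∙⊞⊞⊞⊞
???????⊞⊞⊞⊞
???????⊞⊞⊞⊞

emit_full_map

?∘≋∘∘
∘∘⊛∙∙
⊛∙⊞∘∙
∘⊞∘⊚⊞
⊛∘∙∙∘
∘∙⊛⊞⊞
∘∙∘∘∙

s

???????⊞⊞⊞⊞
???∘≋∘∘⊞⊞⊞⊞
??∘∘⊛∙∙⊞⊞⊞⊞
??⊛∙⊞∘∙⊞⊞⊞⊞
??∘⊞∘⊛⊞⊞⊞⊞⊞
??⊛∘∙⊚∘⊞⊞⊞⊞
??∘∙⊛⊞⊞⊞⊞⊞⊞
??∘∙∘∘∙⊞⊞⊞⊞
???????⊞⊞⊞⊞
???????⊞⊞⊞⊞
???????⊞⊞⊞⊞

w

????????⊞⊞⊞
????∘≋∘∘⊞⊞⊞
???∘∘⊛∙∙⊞⊞⊞
???⊛∙⊞∘∙⊞⊞⊞
???∘⊞∘⊛⊞⊞⊞⊞
???⊛∘⊚∙∘⊞⊞⊞
???∘∙⊛⊞⊞⊞⊞⊞
???∘∙∘∘∙⊞⊞⊞
????????⊞⊞⊞
????????⊞⊞⊞
????????⊞⊞⊞

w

?????????⊞⊞
?????∘≋∘∘⊞⊞
????∘∘⊛∙∙⊞⊞
???∘⊛∙⊞∘∙⊞⊞
???∙∘⊞∘⊛⊞⊞⊞
???∘⊛⊚∙∙∘⊞⊞
???⊞∘∙⊛⊞⊞⊞⊞
???∘∘∙∘∘∙⊞⊞
?????????⊞⊞
?????????⊞⊞
?????????⊞⊞

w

??????????⊞
??????∘≋∘∘⊞
?????∘∘⊛∙∙⊞
???≋∘⊛∙⊞∘∙⊞
???∘∙∘⊞∘⊛⊞⊞
???≋∘⊚∘∙∙∘⊞
???∘⊞∘∙⊛⊞⊞⊞
???⊞∘∘∙∘∘∙⊞
??????????⊞
??????????⊞
??????????⊞

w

???????????
???????∘≋∘∘
??????∘∘⊛∙∙
???∙≋∘⊛∙⊞∘∙
???∙∘∙∘⊞∘⊛⊞
???≋≋⊚⊛∘∙∙∘
???≋∘⊞∘∙⊛⊞⊞
???≋⊞∘∘∙∘∘∙
???????????
???????????
???????????

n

???????????
???????????
???????∘≋∘∘
???⊛⊛⊛∘∘⊛∙∙
???∙≋∘⊛∙⊞∘∙
???∙∘⊚∘⊞∘⊛⊞
???≋≋∘⊛∘∙∙∘
???≋∘⊞∘∙⊛⊞⊞
???≋⊞∘∘∙∘∘∙
???????????
???????????

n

???????????
???????????
???????????
???∘∘≋∘∘≋∘∘
???⊛⊛⊛∘∘⊛∙∙
???∙≋⊚⊛∙⊞∘∙
???∙∘∙∘⊞∘⊛⊞
???≋≋∘⊛∘∙∙∘
???≋∘⊞∘∙⊛⊞⊞
???≋⊞∘∘∙∘∘∙
???????????

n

???????????
???????????
???????????
???∘∘⊞≋∙???
???∘∘≋∘∘≋∘∘
???⊛⊛⊚∘∘⊛∙∙
???∙≋∘⊛∙⊞∘∙
???∙∘∙∘⊞∘⊛⊞
???≋≋∘⊛∘∙∙∘
???≋∘⊞∘∙⊛⊞⊞
???≋⊞∘∘∙∘∘∙

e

??????????⊞
??????????⊞
??????????⊞
??∘∘⊞≋∙⊛??⊞
??∘∘≋∘∘≋∘∘⊞
??⊛⊛⊛⊚∘⊛∙∙⊞
??∙≋∘⊛∙⊞∘∙⊞
??∙∘∙∘⊞∘⊛⊞⊞
??≋≋∘⊛∘∙∙∘⊞
??≋∘⊞∘∙⊛⊞⊞⊞
??≋⊞∘∘∙∘∘∙⊞

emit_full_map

∘∘⊞≋∙⊛??
∘∘≋∘∘≋∘∘
⊛⊛⊛⊚∘⊛∙∙
∙≋∘⊛∙⊞∘∙
∙∘∙∘⊞∘⊛⊞
≋≋∘⊛∘∙∙∘
≋∘⊞∘∙⊛⊞⊞
≋⊞∘∘∙∘∘∙

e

?????????⊞⊞
?????????⊞⊞
?????????⊞⊞
?∘∘⊞≋∙⊛∘?⊞⊞
?∘∘≋∘∘≋∘∘⊞⊞
?⊛⊛⊛∘⊚⊛∙∙⊞⊞
?∙≋∘⊛∙⊞∘∙⊞⊞
?∙∘∙∘⊞∘⊛⊞⊞⊞
?≋≋∘⊛∘∙∙∘⊞⊞
?≋∘⊞∘∙⊛⊞⊞⊞⊞
?≋⊞∘∘∙∘∘∙⊞⊞

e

????????⊞⊞⊞
????????⊞⊞⊞
????????⊞⊞⊞
∘∘⊞≋∙⊛∘⊞⊞⊞⊞
∘∘≋∘∘≋∘∘⊞⊞⊞
⊛⊛⊛∘∘⊚∙∙⊞⊞⊞
∙≋∘⊛∙⊞∘∙⊞⊞⊞
∙∘∙∘⊞∘⊛⊞⊞⊞⊞
≋≋∘⊛∘∙∙∘⊞⊞⊞
≋∘⊞∘∙⊛⊞⊞⊞⊞⊞
≋⊞∘∘∙∘∘∙⊞⊞⊞

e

???????⊞⊞⊞⊞
???????⊞⊞⊞⊞
???????⊞⊞⊞⊞
∘⊞≋∙⊛∘⊞⊞⊞⊞⊞
∘≋∘∘≋∘∘⊞⊞⊞⊞
⊛⊛∘∘⊛⊚∙⊞⊞⊞⊞
≋∘⊛∙⊞∘∙⊞⊞⊞⊞
∘∙∘⊞∘⊛⊞⊞⊞⊞⊞
≋∘⊛∘∙∙∘⊞⊞⊞⊞
∘⊞∘∙⊛⊞⊞⊞⊞⊞⊞
⊞∘∘∙∘∘∙⊞⊞⊞⊞

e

??????⊞⊞⊞⊞⊞
??????⊞⊞⊞⊞⊞
??????⊞⊞⊞⊞⊞
⊞≋∙⊛∘⊞⊞⊞⊞⊞⊞
≋∘∘≋∘∘⊞⊞⊞⊞⊞
⊛∘∘⊛∙⊚⊞⊞⊞⊞⊞
∘⊛∙⊞∘∙⊞⊞⊞⊞⊞
∙∘⊞∘⊛⊞⊞⊞⊞⊞⊞
∘⊛∘∙∙∘⊞⊞⊞⊞⊞
⊞∘∙⊛⊞⊞⊞⊞⊞⊞⊞
∘∘∙∘∘∙⊞⊞⊞⊞⊞

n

??????⊞⊞⊞⊞⊞
??????⊞⊞⊞⊞⊞
??????⊞⊞⊞⊞⊞
???∘⊞≋⊞⊞⊞⊞⊞
⊞≋∙⊛∘⊞⊞⊞⊞⊞⊞
≋∘∘≋∘⊚⊞⊞⊞⊞⊞
⊛∘∘⊛∙∙⊞⊞⊞⊞⊞
∘⊛∙⊞∘∙⊞⊞⊞⊞⊞
∙∘⊞∘⊛⊞⊞⊞⊞⊞⊞
∘⊛∘∙∙∘⊞⊞⊞⊞⊞
⊞∘∙⊛⊞⊞⊞⊞⊞⊞⊞

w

???????⊞⊞⊞⊞
???????⊞⊞⊞⊞
???????⊞⊞⊞⊞
???⊞∘⊞≋⊞⊞⊞⊞
∘⊞≋∙⊛∘⊞⊞⊞⊞⊞
∘≋∘∘≋⊚∘⊞⊞⊞⊞
⊛⊛∘∘⊛∙∙⊞⊞⊞⊞
≋∘⊛∙⊞∘∙⊞⊞⊞⊞
∘∙∘⊞∘⊛⊞⊞⊞⊞⊞
≋∘⊛∘∙∙∘⊞⊞⊞⊞
∘⊞∘∙⊛⊞⊞⊞⊞⊞⊞

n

???????⊞⊞⊞⊞
???????⊞⊞⊞⊞
???????⊞⊞⊞⊞
???∘∘∘∘⊞⊞⊞⊞
???⊞∘⊞≋⊞⊞⊞⊞
∘⊞≋∙⊛⊚⊞⊞⊞⊞⊞
∘≋∘∘≋∘∘⊞⊞⊞⊞
⊛⊛∘∘⊛∙∙⊞⊞⊞⊞
≋∘⊛∙⊞∘∙⊞⊞⊞⊞
∘∙∘⊞∘⊛⊞⊞⊞⊞⊞
≋∘⊛∘∙∙∘⊞⊞⊞⊞

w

????????⊞⊞⊞
????????⊞⊞⊞
????????⊞⊞⊞
???∘∘∘∘∘⊞⊞⊞
???∙⊞∘⊞≋⊞⊞⊞
∘∘⊞≋∙⊚∘⊞⊞⊞⊞
∘∘≋∘∘≋∘∘⊞⊞⊞
⊛⊛⊛∘∘⊛∙∙⊞⊞⊞
∙≋∘⊛∙⊞∘∙⊞⊞⊞
∙∘∙∘⊞∘⊛⊞⊞⊞⊞
≋≋∘⊛∘∙∙∘⊞⊞⊞

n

????????⊞⊞⊞
????????⊞⊞⊞
????????⊞⊞⊞
???∘⊞∙∙≋⊞⊞⊞
???∘∘∘∘∘⊞⊞⊞
???∙⊞⊚⊞≋⊞⊞⊞
∘∘⊞≋∙⊛∘⊞⊞⊞⊞
∘∘≋∘∘≋∘∘⊞⊞⊞
⊛⊛⊛∘∘⊛∙∙⊞⊞⊞
∙≋∘⊛∙⊞∘∙⊞⊞⊞
∙∘∙∘⊞∘⊛⊞⊞⊞⊞

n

????????⊞⊞⊞
????????⊞⊞⊞
????????⊞⊞⊞
???⊛⊞⊞∙⊞⊞⊞⊞
???∘⊞∙∙≋⊞⊞⊞
???∘∘⊚∘∘⊞⊞⊞
???∙⊞∘⊞≋⊞⊞⊞
∘∘⊞≋∙⊛∘⊞⊞⊞⊞
∘∘≋∘∘≋∘∘⊞⊞⊞
⊛⊛⊛∘∘⊛∙∙⊞⊞⊞
∙≋∘⊛∙⊞∘∙⊞⊞⊞

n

⊞⊞⊞⊞⊞⊞⊞⊞⊞⊞⊞
????????⊞⊞⊞
????????⊞⊞⊞
???∘∘∙∘⊛⊞⊞⊞
???⊛⊞⊞∙⊞⊞⊞⊞
???∘⊞⊚∙≋⊞⊞⊞
???∘∘∘∘∘⊞⊞⊞
???∙⊞∘⊞≋⊞⊞⊞
∘∘⊞≋∙⊛∘⊞⊞⊞⊞
∘∘≋∘∘≋∘∘⊞⊞⊞
⊛⊛⊛∘∘⊛∙∙⊞⊞⊞

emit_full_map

???∘∘∙∘⊛
???⊛⊞⊞∙⊞
???∘⊞⊚∙≋
???∘∘∘∘∘
???∙⊞∘⊞≋
∘∘⊞≋∙⊛∘⊞
∘∘≋∘∘≋∘∘
⊛⊛⊛∘∘⊛∙∙
∙≋∘⊛∙⊞∘∙
∙∘∙∘⊞∘⊛⊞
≋≋∘⊛∘∙∙∘
≋∘⊞∘∙⊛⊞⊞
≋⊞∘∘∙∘∘∙


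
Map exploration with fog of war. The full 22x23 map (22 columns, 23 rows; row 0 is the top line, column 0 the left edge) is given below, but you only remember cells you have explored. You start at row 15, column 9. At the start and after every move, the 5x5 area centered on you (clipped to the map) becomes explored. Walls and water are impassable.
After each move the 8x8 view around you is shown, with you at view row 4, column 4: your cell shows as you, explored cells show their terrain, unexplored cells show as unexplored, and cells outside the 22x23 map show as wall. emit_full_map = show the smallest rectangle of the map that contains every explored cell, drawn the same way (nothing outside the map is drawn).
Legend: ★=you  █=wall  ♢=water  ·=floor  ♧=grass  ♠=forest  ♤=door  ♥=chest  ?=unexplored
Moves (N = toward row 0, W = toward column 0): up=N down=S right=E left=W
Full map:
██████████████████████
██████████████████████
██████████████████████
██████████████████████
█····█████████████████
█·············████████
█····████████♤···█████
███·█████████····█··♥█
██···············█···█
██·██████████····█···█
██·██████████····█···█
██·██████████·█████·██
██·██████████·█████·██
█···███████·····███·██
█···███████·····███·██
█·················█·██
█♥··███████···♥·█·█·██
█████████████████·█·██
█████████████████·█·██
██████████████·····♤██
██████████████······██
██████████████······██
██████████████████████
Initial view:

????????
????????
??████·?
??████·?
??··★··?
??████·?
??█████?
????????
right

????????
????????
?████··?
?████··?
?···★··?
?████··?
?██████?
????????

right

????????
????????
████···?
████···?
····★··?
████···?
███████?
????????

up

????????
????????
??████·?
████···?
████★··?
·······?
████···?
███████?

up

????????
????????
??████·?
??████·?
████★··?
████···?
·······?
████···?

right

????????
????????
?████·█?
?████·█?
███·★··?
███····?
·······?
███···??

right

????????
????????
████·██?
████·██?
██··★··?
██·····?
·······?
██···???

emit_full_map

??████·██
??████·██
████··★··
████·····
·········
████···??
███████??

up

????????
????????
??██···?
████·██?
████★██?
██·····?
██·····?
·······?

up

????????
????????
??██···?
??██···?
████★██?
████·██?
██·····?
██·····?

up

????????
????????
??·····?
??██···?
??██★··?
████·██?
████·██?
██·····?

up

????????
????????
??██···?
??·····?
??██★··?
??██···?
████·██?
████·██?

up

????????
????????
??██♤··?
??██···?
??··★··?
??██···?
??██···?
████·██?

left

????????
????????
??███♤··
??███···
??··★···
??███···
??███···
?████·██

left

????????
????????
??████♤·
??████··
??··★···
??████··
??████··
??████·█

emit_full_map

??████♤··
??████···
??··★····
??████···
??████···
??████·██
??████·██
████·····
████·····
·········
████···??
███████??

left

????????
????????
??█████♤
??█████·
??··★···
??█████·
??█████·
???████·

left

????????
????????
??██████
??██████
??··★···
??██████
??██████
????████

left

????????
????????
??██████
??██████
??··★···
??██████
??██████
?????███

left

????????
????????
??██████
??██████
??··★···
??██████
??██████
??????██

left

????????
????????
??·█████
??██████
??··★···
??██████
??██████
???????█

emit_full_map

·████████♤··
█████████···
··★·········
█████████···
█████████···
?????████·██
?????████·██
???████·····
???████·····
???·········
???████···??
???███████??

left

????????
????????
??··████
??·█████
??··★···
??██████
??██████
????????

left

????????
????????
??···███
??█·████
??··★···
??·█████
??·█████
????????

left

█???????
█???????
█?····██
█?██·███
█?█·★···
█?█·████
█?█·████
█???????

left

██??????
██??????
███····█
█████·██
████★···
████·███
████·███
██??????

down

██??????
███····█
█████·██
████····
████★███
████·███
████·██?
██??????

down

███····█
█████·██
████····
████·███
████★███
████·██?
████·██?
██??????

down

█████·██
████····
████·███
████·███
████★██?
████·██?
███···█?
██??????

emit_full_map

█····████████♤··
███·█████████···
██··············
██·██████████···
██·██████████···
██★██????████·██
██·██????████·██
█···█??████·····
???????████·····
???????·········
???????████···??
???????███████??

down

████····
████·███
████·███
████·██?
████★██?
███···█?
███···█?
██??????

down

████·███
████·███
████·██?
████·██?
███·★·█?
███···█?
███····?
██??????

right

███·████
███·████
███·███?
███·███?
██··★██?
██···██?
██·····?
█???????

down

███·████
███·███?
███·███?
██···██?
██··★██?
██·····?
█?♥··██?
█???????

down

███·███?
███·███?
██···██?
██···██?
██··★··?
█?♥··██?
█?█████?
█???????

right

██·███??
██·███??
█···████
█···████
█···★···
?♥··████
?███████
????????

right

█·███???
█·███???
···█████
···█████
····★···
♥··█████
████████
????????

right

·███???█
·███???█
··██████
··██████
····★···
··██████
████████
????????

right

███???██
███???██
·███████
·███████
····★···
·███████
████████
????????

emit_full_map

█····████████♤··
███·█████████···
██··············
██·██████████···
██·██████████···
██·███???████·██
██·███???████·██
█···███████·····
█···███████·····
█······★········
?♥··███████···??
?█████████████??

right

██???███
██???███
███████·
███████·
····★···
███████·
████████
????????

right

█???████
█???████
██████··
██████··
····★···
██████··
████████
????????

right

???████·
???████·
█████···
█████···
····★···
█████···
████████
????????

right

??████·█
??████·█
████····
████····
····★···
████···?
███████?
????????

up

██████··
??████·█
??████·█
████····
████★···
········
████···?
███████?

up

██████··
██████··
??████·█
??████·█
████★···
████····
········
████···?

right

█████···
█████···
?████·██
?████·██
███·★···
███·····
········
███···??

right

████···?
████···?
████·██?
████·██?
██··★··?
██·····?
·······?
██···???

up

·······?
████···?
████···?
████·██?
████★██?
██·····?
██·····?
·······?

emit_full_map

█····████████♤··
███·█████████···
██··············
██·██████████···
██·██████████···
██·███???████·██
██·███???████★██
█···███████·····
█···███████·····
█···············
?♥··███████···??
?█████████████??

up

████···?
·······?
████···?
████···?
████★██?
████·██?
██·····?
██·····?

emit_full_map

█····████████♤··
███·█████████···
██··············
██·██████████···
██·██████████···
██·███???████★██
██·███???████·██
█···███████·····
█···███████·····
█···············
?♥··███████···??
?█████████████??
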